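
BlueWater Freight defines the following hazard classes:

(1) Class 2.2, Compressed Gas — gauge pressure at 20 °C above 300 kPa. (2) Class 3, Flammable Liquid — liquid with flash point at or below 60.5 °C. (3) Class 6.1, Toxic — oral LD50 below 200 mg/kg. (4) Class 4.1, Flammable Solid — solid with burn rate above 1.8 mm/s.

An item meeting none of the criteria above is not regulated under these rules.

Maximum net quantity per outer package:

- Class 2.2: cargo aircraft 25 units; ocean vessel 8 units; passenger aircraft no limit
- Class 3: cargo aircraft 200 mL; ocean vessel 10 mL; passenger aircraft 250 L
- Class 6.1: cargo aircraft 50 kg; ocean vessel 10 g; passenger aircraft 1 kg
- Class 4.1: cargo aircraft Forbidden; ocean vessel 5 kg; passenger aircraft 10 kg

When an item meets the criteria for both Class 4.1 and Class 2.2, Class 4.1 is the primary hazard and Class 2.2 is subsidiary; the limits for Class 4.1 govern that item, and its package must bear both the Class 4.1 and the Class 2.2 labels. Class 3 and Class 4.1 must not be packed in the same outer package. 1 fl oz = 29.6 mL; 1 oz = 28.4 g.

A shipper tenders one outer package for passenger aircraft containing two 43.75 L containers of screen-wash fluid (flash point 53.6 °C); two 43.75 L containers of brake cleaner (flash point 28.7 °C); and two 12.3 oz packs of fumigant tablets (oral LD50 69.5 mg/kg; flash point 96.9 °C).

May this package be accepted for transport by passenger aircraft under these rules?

Yes

With flash point 53.6 °C (≤ 60.5 °C), the screen-wash fluid falls in Class 3.
The brake cleaner has flash point 28.7 °C, which is ≤ 60.5 °C, so it is Class 3 (Flammable Liquid).
Fumigant tablets: oral LD50 69.5 mg/kg < 200 mg/kg → Class 6.1 (Toxic).
Class 3 net quantity: (two 43.75 L containers = 87.5 L) + (two 43.75 L containers = 87.5 L) = 175 L.
175 L ≤ 250 L (passenger aircraft limit, Class 3) — within limit.
Class 6.1 quantity: two 12.3 oz packs = 698.64 g.
698.64 g ≤ 1 kg (passenger aircraft limit, Class 6.1) — within limit.
The segregation rule (Class 3 with Class 4.1) does not apply to Class 3 with Class 6.1.
Every hazard class is within its passenger aircraft limit and no segregation rule is violated.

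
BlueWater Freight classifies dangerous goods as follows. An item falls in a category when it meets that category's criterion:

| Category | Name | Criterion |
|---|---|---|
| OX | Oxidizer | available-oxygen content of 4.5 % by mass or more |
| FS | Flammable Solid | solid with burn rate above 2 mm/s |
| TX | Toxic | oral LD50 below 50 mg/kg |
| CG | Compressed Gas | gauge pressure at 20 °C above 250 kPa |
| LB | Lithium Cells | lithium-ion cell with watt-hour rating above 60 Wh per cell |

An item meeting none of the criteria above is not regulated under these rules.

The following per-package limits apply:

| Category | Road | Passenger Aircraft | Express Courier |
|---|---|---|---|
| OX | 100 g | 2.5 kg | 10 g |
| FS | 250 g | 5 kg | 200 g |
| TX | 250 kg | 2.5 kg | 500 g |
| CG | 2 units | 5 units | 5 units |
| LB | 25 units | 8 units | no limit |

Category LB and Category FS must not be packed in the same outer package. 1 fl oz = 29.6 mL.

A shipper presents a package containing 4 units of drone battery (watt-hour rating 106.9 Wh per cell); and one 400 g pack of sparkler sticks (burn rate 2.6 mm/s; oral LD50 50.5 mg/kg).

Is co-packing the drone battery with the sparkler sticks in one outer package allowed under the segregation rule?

With watt-hour rating 106.9 Wh per cell (> 60 Wh per cell), the drone battery falls in Category LB.
The sparkler sticks have burn rate 2.6 mm/s, which is > 2 mm/s, so they are Category FS (Flammable Solid).
Category LB and Category FS may not share an outer package.

No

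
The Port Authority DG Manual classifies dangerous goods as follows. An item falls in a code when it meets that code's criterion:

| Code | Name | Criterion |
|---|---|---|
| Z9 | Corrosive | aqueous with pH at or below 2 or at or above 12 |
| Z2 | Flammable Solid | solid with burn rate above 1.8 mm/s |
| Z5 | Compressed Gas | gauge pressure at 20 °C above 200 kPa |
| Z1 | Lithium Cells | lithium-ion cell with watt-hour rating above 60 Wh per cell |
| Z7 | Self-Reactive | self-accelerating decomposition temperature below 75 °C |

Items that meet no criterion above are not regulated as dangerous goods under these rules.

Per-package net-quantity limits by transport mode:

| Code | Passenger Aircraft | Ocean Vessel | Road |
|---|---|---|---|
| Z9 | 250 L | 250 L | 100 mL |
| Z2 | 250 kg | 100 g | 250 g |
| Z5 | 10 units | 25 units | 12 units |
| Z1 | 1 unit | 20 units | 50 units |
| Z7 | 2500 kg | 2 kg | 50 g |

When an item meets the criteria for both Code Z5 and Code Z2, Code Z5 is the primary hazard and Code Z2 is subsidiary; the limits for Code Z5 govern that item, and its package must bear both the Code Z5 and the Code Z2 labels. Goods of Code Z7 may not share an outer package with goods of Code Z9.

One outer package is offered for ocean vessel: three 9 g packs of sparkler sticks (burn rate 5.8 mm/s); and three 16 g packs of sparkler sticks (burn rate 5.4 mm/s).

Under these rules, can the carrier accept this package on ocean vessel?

Sparkler sticks: burn rate 5.8 mm/s > 1.8 mm/s → Code Z2 (Flammable Solid).
With burn rate 5.4 mm/s (> 1.8 mm/s), the sparkler sticks fall in Code Z2.
Total Code Z2: (three 9 g packs = 27 g) + (three 16 g packs = 48 g) = 75 g.
75 g is within the ocean vessel limit of 100 g for Code Z2.

Yes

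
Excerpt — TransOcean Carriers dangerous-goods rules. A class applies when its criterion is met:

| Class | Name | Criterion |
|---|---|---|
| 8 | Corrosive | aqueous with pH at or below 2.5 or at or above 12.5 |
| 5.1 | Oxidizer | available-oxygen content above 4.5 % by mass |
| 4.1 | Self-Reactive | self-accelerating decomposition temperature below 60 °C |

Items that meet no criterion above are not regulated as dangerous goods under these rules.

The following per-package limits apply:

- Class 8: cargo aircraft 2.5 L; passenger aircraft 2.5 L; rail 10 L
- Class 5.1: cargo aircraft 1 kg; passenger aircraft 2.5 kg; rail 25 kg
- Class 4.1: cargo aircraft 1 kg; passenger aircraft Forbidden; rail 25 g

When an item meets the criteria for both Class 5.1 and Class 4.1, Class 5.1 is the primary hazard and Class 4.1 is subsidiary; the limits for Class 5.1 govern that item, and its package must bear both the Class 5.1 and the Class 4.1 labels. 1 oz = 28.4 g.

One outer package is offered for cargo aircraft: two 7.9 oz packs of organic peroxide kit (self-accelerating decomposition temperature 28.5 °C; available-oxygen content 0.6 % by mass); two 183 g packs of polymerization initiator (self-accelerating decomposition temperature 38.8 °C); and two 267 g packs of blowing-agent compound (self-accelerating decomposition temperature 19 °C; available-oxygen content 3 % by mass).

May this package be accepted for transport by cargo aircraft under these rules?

No

Organic peroxide kit: self-accelerating decomposition temperature 28.5 °C < 60 °C → Class 4.1 (Self-Reactive).
Polymerization initiator: self-accelerating decomposition temperature 38.8 °C < 60 °C → Class 4.1 (Self-Reactive).
With self-accelerating decomposition temperature 19 °C (< 60 °C), the blowing-agent compound falls in Class 4.1.
Total Class 4.1: (two 7.9 oz packs = 448.72 g) + (two 183 g packs = 366 g) + (two 267 g packs = 534 g) = 1348.72 g.
1348.72 g > 1 kg (cargo aircraft limit, Class 4.1) — over the limit.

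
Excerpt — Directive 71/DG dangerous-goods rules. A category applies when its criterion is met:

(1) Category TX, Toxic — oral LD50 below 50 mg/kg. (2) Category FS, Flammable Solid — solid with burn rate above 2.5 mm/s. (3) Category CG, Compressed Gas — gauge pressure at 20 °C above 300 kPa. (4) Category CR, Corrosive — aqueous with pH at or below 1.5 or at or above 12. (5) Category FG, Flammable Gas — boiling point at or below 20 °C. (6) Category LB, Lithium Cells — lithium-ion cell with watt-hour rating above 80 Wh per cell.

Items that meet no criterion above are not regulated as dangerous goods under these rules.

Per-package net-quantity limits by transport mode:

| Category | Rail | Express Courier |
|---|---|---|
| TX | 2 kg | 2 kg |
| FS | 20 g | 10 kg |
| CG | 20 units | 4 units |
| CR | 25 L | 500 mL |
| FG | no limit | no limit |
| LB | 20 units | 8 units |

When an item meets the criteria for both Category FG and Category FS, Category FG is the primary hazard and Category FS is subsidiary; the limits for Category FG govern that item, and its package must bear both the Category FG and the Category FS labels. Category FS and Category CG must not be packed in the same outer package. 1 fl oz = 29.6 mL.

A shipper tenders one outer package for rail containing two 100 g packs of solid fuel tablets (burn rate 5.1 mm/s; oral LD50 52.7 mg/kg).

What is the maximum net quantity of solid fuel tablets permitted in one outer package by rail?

The solid fuel tablets have burn rate 5.1 mm/s, which is > 2.5 mm/s, so they are Category FS (Flammable Solid).
The rail limit for Category FS is 20 g.

20 g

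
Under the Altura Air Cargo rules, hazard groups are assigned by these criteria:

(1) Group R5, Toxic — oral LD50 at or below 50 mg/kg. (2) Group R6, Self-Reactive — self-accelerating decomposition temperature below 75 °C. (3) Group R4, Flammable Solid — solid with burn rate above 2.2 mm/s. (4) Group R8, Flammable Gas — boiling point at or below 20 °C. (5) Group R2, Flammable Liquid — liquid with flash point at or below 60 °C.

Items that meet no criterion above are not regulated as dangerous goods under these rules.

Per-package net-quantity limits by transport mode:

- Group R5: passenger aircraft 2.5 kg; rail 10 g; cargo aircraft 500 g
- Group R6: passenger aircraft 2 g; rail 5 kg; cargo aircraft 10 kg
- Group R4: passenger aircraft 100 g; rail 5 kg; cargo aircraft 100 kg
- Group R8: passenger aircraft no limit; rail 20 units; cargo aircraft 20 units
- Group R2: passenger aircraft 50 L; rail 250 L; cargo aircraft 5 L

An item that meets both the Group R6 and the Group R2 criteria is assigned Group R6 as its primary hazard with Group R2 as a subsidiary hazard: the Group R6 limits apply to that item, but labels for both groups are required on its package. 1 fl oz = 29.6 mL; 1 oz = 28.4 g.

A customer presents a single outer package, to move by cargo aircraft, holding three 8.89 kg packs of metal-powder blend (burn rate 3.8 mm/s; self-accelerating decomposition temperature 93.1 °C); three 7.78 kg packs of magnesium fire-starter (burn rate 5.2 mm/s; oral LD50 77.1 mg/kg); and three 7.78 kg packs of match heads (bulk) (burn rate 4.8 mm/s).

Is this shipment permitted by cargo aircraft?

With burn rate 3.8 mm/s (> 2.2 mm/s), the metal-powder blend falls in Group R4.
Magnesium fire-starter: burn rate 5.2 mm/s > 2.2 mm/s → Group R4 (Flammable Solid).
Burn rate 4.8 mm/s meets the Group R4 criterion (Flammable Solid), so the match heads (bulk) are Group R4.
Total Group R4: (three 8.89 kg packs = 26.67 kg) + (three 7.78 kg packs = 23.34 kg) + (three 7.78 kg packs = 23.34 kg) = 73.35 kg.
73.35 kg is within the cargo aircraft limit of 100 kg for Group R4.

Yes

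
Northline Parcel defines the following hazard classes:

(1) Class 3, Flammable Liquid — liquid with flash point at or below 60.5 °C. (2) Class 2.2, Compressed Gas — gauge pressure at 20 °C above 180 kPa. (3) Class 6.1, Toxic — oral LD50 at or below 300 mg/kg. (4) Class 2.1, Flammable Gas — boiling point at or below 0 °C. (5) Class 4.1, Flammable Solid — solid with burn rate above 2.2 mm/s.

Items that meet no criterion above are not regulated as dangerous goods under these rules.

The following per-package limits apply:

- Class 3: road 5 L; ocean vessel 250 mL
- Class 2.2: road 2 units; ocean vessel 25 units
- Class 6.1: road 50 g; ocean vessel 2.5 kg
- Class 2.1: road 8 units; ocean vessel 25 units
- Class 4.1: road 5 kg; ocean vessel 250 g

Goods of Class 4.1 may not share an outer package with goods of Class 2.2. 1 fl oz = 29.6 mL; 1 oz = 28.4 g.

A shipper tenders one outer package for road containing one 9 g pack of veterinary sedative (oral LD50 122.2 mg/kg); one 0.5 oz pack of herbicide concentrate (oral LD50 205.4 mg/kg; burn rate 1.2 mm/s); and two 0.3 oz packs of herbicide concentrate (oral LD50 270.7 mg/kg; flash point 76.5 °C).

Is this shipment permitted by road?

Yes

Oral LD50 122.2 mg/kg meets the Class 6.1 criterion (Toxic), so the veterinary sedative is Class 6.1.
Oral LD50 205.4 mg/kg meets the Class 6.1 criterion (Toxic), so the herbicide concentrate is Class 6.1.
Herbicide concentrate: oral LD50 270.7 mg/kg ≤ 300 mg/kg → Class 6.1 (Toxic).
Class 6.1 net quantity: 9 g + (one 0.5 oz pack = 14.2 g) + (two 0.3 oz packs = 17.04 g) = 40.24 g.
That is within the Class 6.1 road limit of 50 g.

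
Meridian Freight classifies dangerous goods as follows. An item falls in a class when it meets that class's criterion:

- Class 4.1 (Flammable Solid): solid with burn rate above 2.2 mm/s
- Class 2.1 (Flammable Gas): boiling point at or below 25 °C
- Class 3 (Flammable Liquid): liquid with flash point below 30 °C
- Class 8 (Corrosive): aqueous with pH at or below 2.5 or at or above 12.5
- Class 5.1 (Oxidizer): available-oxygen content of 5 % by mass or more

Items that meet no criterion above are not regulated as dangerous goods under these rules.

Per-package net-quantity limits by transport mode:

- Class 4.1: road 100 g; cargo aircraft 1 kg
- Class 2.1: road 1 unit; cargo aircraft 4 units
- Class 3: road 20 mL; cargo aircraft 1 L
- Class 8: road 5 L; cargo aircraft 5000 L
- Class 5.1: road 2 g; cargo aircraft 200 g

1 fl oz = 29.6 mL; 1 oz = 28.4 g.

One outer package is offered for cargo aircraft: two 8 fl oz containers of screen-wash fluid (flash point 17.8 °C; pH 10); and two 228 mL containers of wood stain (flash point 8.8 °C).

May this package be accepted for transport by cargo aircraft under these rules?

Yes

Flash point 17.8 °C meets the Class 3 criterion (Flammable Liquid), so the screen-wash fluid is Class 3.
The wood stain has flash point 8.8 °C, which is < 30 °C, so it is Class 3 (Flammable Liquid).
Total Class 3: (two 8 fl oz containers = 473.6 mL) + (two 228 mL containers = 456 mL) = 929.6 mL.
That is within the Class 3 cargo aircraft limit of 1 L.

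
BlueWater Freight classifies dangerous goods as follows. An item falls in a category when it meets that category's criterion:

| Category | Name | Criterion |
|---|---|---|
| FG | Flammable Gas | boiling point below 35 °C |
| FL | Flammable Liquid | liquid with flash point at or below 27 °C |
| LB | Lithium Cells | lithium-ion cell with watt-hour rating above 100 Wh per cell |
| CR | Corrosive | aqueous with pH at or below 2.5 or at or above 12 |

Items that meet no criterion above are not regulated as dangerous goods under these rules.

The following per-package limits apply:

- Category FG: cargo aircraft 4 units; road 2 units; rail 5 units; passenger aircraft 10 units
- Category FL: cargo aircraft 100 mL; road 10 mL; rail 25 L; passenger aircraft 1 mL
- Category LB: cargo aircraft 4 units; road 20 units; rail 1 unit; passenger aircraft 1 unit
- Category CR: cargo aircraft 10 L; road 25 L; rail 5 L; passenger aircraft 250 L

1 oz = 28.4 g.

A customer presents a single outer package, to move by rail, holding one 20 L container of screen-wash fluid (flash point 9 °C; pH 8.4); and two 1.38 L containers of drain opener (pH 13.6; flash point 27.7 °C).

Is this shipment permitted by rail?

Yes

With flash point 9 °C (≤ 27 °C), the screen-wash fluid falls in Category FL.
The drain opener has pH 13.6, which is ≥ 12, so it is Category CR (Corrosive).
Category CR quantity: two 1.38 L containers = 2.76 L.
2.76 L is within the rail limit of 5 L for Category CR.
Category FL quantity: 20 L.
20 L ≤ 25 L (rail limit, Category FL) — within limit.
Every hazard category is within its rail limit and no segregation rule is violated.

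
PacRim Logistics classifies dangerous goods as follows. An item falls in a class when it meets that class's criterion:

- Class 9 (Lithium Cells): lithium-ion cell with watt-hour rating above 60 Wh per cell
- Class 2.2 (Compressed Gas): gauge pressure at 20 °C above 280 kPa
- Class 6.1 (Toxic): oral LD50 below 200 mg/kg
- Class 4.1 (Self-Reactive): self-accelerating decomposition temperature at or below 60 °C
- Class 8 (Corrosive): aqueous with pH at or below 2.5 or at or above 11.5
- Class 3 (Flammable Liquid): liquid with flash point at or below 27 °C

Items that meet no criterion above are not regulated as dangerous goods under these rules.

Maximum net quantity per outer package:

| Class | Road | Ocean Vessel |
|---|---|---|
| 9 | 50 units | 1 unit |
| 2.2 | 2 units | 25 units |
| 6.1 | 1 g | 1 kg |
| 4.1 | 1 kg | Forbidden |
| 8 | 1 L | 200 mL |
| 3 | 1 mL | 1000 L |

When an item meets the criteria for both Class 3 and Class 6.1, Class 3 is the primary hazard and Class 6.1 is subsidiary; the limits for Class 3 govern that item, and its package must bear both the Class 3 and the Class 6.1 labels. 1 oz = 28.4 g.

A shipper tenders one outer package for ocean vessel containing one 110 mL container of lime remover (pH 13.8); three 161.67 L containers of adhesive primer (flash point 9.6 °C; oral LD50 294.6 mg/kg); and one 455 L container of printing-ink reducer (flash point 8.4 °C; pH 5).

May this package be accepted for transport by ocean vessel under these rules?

pH 13.8 meets the Class 8 criterion (Corrosive), so the lime remover is Class 8.
The adhesive primer has flash point 9.6 °C, which is ≤ 27 °C, so it is Class 3 (Flammable Liquid).
Printing-ink reducer: flash point 8.4 °C ≤ 27 °C → Class 3 (Flammable Liquid).
Class 8 quantity: 110 mL.
That is within the Class 8 ocean vessel limit of 200 mL.
Total Class 3: (three 161.67 L containers = 485.01 L) + 455 L = 940.01 L.
That is within the Class 3 ocean vessel limit of 1000 L.
Every hazard class is within its ocean vessel limit and no segregation rule is violated.

Yes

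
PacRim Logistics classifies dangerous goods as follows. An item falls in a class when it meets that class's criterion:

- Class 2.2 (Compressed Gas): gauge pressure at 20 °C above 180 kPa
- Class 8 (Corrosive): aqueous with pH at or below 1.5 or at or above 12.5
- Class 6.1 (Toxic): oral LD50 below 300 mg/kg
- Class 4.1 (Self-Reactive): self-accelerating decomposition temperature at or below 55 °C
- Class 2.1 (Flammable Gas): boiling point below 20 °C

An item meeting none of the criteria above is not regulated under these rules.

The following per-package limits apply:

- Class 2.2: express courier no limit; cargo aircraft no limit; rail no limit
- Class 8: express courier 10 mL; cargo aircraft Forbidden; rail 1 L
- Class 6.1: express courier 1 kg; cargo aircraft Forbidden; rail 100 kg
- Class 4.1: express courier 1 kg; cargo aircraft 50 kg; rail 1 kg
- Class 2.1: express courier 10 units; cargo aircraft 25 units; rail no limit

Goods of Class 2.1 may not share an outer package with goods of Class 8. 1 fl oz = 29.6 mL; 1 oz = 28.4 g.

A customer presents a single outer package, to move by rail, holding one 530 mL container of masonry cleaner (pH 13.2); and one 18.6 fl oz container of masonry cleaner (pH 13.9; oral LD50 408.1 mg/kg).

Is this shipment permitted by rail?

No

Masonry cleaner: pH 13.2 ≥ 12.5 → Class 8 (Corrosive).
The masonry cleaner has pH 13.9, which is ≥ 12.5, so it is Class 8 (Corrosive).
Total Class 8: 530 mL + (one 18.6 fl oz container = 550.56 mL) = 1080.56 mL.
That exceeds the Class 8 rail limit of 1 L.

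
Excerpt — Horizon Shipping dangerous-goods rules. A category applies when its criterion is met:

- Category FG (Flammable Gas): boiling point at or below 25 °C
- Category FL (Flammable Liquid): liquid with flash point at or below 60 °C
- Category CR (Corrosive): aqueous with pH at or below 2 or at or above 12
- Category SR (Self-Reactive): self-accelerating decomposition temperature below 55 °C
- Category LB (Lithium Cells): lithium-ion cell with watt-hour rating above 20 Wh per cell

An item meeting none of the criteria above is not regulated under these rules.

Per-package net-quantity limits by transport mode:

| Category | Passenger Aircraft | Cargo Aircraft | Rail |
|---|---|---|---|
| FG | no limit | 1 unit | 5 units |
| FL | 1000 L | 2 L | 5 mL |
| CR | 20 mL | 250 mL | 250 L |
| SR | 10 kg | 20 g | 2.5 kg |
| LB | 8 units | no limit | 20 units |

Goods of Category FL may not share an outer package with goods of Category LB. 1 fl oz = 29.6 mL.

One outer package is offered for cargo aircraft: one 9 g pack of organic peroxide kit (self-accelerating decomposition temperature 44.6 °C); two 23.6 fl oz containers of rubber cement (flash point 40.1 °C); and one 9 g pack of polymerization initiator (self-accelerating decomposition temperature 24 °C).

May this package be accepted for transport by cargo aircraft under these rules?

Yes

With self-accelerating decomposition temperature 44.6 °C (< 55 °C), the organic peroxide kit falls in Category SR.
Flash point 40.1 °C meets the Category FL criterion (Flammable Liquid), so the rubber cement is Category FL.
Self-accelerating decomposition temperature 24 °C meets the Category SR criterion (Self-Reactive), so the polymerization initiator is Category SR.
Category FL quantity: two 23.6 fl oz containers = 1397.12 mL.
1397.12 mL is within the cargo aircraft limit of 2 L for Category FL.
Category SR net quantity: 9 g + 9 g = 18 g.
18 g is within the cargo aircraft limit of 20 g for Category SR.
The segregation rule (Category FL with Category LB) does not apply to Category FL with Category SR.
Every hazard category is within its cargo aircraft limit and no segregation rule is violated.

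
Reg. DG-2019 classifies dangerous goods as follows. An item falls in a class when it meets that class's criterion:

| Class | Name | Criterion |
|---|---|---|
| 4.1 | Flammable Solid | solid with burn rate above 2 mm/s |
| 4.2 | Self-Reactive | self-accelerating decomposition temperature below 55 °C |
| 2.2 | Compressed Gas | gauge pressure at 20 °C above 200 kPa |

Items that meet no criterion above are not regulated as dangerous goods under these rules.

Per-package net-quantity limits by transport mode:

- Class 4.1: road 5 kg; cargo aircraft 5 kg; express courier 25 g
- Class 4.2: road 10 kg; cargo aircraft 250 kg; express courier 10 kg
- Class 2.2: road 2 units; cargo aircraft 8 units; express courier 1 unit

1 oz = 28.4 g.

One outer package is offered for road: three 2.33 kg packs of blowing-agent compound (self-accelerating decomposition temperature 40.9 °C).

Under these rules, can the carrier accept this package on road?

Yes

Self-accelerating decomposition temperature 40.9 °C meets the Class 4.2 criterion (Self-Reactive), so the blowing-agent compound is Class 4.2.
Class 4.2 quantity: three 2.33 kg packs = 6.99 kg.
That is within the Class 4.2 road limit of 10 kg.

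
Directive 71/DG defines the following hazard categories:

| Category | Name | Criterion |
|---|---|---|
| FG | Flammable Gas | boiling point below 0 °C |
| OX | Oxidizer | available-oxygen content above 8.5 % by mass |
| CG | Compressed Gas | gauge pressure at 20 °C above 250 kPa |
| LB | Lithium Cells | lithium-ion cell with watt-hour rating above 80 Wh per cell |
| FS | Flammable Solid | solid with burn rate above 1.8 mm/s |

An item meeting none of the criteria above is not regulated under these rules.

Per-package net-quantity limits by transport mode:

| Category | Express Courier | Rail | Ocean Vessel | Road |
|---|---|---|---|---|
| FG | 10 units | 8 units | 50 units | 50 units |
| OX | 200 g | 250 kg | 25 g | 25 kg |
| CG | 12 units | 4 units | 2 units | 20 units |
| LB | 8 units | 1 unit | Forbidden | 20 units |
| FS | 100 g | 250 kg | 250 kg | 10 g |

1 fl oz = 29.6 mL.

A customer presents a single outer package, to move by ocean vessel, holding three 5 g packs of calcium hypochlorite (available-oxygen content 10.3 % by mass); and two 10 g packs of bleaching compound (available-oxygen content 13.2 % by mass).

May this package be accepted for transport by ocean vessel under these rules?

The calcium hypochlorite has available-oxygen content 10.3 % by mass, which is > 8.5 % by mass, so it is Category OX (Oxidizer).
Bleaching compound: available-oxygen content 13.2 % by mass > 8.5 % by mass → Category OX (Oxidizer).
Total Category OX: (three 5 g packs = 15 g) + (two 10 g packs = 20 g) = 35 g.
35 g exceeds the ocean vessel limit of 25 g for Category OX.

No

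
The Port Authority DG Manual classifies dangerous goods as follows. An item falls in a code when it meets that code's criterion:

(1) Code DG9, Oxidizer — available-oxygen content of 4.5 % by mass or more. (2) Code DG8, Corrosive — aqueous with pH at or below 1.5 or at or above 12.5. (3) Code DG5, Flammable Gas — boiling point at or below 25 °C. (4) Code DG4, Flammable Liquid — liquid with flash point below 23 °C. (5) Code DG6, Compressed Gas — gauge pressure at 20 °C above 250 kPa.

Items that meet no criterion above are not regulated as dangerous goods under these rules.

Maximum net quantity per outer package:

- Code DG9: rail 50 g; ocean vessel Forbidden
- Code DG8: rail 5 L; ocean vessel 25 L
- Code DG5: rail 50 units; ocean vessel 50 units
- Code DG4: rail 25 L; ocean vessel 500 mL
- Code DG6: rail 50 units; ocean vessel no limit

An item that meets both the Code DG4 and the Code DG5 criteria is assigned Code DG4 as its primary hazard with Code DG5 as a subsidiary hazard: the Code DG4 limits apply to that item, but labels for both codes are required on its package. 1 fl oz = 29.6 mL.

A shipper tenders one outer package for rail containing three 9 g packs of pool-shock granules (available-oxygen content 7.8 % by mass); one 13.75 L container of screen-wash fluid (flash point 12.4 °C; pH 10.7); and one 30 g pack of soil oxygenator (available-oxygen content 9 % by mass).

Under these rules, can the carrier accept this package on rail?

With available-oxygen content 7.8 % by mass (≥ 4.5 % by mass), the pool-shock granules fall in Code DG9.
Screen-wash fluid: flash point 12.4 °C < 23 °C → Code DG4 (Flammable Liquid).
With available-oxygen content 9 % by mass (≥ 4.5 % by mass), the soil oxygenator falls in Code DG9.
Code DG4 quantity: 13.75 L.
13.75 L is within the rail limit of 25 L for Code DG4.
Code DG9 net quantity: (three 9 g packs = 27 g) + 30 g = 57 g.
57 g > 50 g (rail limit, Code DG9) — over the limit.

No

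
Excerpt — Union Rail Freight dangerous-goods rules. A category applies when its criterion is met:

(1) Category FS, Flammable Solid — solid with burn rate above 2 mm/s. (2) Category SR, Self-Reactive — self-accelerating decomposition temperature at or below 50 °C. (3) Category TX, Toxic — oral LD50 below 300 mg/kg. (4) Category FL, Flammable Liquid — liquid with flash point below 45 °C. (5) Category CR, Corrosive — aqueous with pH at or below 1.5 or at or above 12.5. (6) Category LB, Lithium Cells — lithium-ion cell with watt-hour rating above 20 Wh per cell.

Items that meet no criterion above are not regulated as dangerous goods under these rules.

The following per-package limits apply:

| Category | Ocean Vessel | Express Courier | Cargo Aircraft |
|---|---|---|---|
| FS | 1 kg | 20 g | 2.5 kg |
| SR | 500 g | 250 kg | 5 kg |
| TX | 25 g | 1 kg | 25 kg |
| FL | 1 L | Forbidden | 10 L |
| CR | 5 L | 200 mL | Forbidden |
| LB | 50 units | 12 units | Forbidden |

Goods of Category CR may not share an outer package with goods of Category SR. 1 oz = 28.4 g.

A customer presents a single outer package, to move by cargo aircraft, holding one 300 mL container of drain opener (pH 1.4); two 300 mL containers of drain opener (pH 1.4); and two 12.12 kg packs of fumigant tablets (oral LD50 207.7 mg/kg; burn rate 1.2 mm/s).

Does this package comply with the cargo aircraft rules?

No

pH 1.4 meets the Category CR criterion (Corrosive), so the drain opener is Category CR.
With pH 1.4 (≤ 1.5), the drain opener falls in Category CR.
Oral LD50 207.7 mg/kg meets the Category TX criterion (Toxic), so the fumigant tablets are Category TX.
Category CR net quantity: 300 mL + (two 300 mL containers = 600 mL) = 900 mL.
By cargo aircraft, Category CR is Forbidden regardless of quantity.
Category TX quantity: two 12.12 kg packs = 24.24 kg.
24.24 kg is within the cargo aircraft limit of 25 kg for Category TX.
The segregation rule (Category CR with Category SR) does not apply to Category CR with Category TX.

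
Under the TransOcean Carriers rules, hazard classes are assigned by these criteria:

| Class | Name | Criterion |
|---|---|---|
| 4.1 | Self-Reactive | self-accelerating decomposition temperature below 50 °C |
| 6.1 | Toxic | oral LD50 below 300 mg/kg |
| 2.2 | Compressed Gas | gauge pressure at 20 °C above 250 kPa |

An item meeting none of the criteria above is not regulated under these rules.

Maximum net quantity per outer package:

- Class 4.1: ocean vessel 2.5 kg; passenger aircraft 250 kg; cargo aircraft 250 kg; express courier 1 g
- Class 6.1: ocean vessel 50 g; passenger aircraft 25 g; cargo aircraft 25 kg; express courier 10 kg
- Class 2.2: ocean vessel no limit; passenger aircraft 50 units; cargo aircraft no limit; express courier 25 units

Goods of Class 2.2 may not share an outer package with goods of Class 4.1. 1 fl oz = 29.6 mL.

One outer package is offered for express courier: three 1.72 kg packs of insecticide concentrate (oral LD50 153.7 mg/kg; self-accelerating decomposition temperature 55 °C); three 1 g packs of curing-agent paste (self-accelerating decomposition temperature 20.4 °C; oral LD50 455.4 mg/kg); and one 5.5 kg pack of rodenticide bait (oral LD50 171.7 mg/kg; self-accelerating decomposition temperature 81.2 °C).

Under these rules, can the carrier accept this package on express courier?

No

With oral LD50 153.7 mg/kg (< 300 mg/kg), the insecticide concentrate falls in Class 6.1.
Curing-agent paste: self-accelerating decomposition temperature 20.4 °C < 50 °C → Class 4.1 (Self-Reactive).
Rodenticide bait: oral LD50 171.7 mg/kg < 300 mg/kg → Class 6.1 (Toxic).
Class 4.1 quantity: three 1 g packs = 3 g.
3 g > 1 g (express courier limit, Class 4.1) — over the limit.
Class 6.1 net quantity: (three 1.72 kg packs = 5.16 kg) + 5.5 kg = 10.66 kg.
10.66 kg > 10 kg (express courier limit, Class 6.1) — over the limit.
The segregation rule (Class 2.2 with Class 4.1) does not apply to Class 4.1 with Class 6.1.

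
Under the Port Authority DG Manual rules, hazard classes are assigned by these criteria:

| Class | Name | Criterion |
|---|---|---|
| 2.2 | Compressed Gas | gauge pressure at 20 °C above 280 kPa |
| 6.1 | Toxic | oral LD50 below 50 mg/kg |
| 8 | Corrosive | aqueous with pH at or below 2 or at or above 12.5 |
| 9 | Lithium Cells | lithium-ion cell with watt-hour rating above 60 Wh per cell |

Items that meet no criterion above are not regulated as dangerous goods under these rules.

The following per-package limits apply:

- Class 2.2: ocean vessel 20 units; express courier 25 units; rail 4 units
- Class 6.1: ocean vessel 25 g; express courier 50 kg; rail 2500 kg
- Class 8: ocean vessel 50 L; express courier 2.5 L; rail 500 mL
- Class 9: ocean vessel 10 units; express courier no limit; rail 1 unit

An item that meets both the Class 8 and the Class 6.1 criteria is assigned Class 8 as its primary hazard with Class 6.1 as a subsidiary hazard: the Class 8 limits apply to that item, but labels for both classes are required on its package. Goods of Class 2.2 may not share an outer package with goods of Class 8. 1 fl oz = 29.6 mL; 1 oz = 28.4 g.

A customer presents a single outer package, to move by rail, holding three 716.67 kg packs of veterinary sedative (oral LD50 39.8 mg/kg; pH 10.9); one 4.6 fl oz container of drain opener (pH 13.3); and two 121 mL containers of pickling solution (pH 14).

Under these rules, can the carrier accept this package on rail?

Oral LD50 39.8 mg/kg meets the Class 6.1 criterion (Toxic), so the veterinary sedative is Class 6.1.
With pH 13.3 (≥ 12.5), the drain opener falls in Class 8.
The pickling solution has pH 14, which is ≥ 12.5, so it is Class 8 (Corrosive).
Total Class 8: (one 4.6 fl oz container = 136.16 mL) + (two 121 mL containers = 242 mL) = 378.16 mL.
That is within the Class 8 rail limit of 500 mL.
Class 6.1 quantity: three 716.67 kg packs = 2150.01 kg.
2150.01 kg ≤ 2500 kg (rail limit, Class 6.1) — within limit.
The segregation rule (Class 2.2 with Class 8) does not apply to Class 8 with Class 6.1.
Every hazard class is within its rail limit and no segregation rule is violated.

Yes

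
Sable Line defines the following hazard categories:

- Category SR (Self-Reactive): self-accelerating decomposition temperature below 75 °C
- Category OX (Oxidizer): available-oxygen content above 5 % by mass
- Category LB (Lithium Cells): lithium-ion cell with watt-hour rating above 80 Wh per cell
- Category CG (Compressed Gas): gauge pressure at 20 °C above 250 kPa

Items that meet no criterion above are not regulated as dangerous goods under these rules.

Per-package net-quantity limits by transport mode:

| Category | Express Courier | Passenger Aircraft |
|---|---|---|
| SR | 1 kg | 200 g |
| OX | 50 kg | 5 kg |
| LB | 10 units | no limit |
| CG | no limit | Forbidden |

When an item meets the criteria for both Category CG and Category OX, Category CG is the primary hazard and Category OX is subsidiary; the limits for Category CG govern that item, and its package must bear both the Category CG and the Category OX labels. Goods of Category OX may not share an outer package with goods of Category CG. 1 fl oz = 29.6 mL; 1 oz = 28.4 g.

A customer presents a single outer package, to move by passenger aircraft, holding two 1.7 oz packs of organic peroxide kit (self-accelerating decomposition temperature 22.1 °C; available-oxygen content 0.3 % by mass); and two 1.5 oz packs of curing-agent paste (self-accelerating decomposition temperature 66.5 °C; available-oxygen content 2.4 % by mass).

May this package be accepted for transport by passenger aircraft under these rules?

Yes

The organic peroxide kit has self-accelerating decomposition temperature 22.1 °C, which is < 75 °C, so it is Category SR (Self-Reactive).
With self-accelerating decomposition temperature 66.5 °C (< 75 °C), the curing-agent paste falls in Category SR.
Category SR net quantity: (two 1.7 oz packs = 96.56 g) + (two 1.5 oz packs = 85.2 g) = 181.76 g.
181.76 g ≤ 200 g (passenger aircraft limit, Category SR) — within limit.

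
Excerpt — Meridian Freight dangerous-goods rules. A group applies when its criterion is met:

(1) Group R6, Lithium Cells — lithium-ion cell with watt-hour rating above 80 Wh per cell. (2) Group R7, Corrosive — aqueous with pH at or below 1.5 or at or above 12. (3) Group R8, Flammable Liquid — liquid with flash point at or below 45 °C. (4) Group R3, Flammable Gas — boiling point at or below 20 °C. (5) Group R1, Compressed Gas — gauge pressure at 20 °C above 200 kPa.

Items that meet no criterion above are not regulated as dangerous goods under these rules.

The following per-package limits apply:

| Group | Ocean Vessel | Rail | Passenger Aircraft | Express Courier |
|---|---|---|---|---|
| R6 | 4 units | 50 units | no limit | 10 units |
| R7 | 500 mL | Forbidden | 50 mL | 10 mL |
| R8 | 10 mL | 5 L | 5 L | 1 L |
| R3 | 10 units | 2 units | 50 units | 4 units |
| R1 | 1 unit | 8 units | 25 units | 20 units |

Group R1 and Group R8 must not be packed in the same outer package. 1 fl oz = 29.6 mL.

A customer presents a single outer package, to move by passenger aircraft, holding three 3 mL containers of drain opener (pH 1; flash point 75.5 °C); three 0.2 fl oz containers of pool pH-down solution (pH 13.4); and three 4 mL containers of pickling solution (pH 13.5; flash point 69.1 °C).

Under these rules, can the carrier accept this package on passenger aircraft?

Yes

pH 1 meets the Group R7 criterion (Corrosive), so the drain opener is Group R7.
With pH 13.4 (≥ 12), the pool pH-down solution falls in Group R7.
With pH 13.5 (≥ 12), the pickling solution falls in Group R7.
Group R7 net quantity: (three 3 mL containers = 9 mL) + (three 0.2 fl oz containers = 17.76 mL) + (three 4 mL containers = 12 mL) = 38.76 mL.
38.76 mL ≤ 50 mL (passenger aircraft limit, Group R7) — within limit.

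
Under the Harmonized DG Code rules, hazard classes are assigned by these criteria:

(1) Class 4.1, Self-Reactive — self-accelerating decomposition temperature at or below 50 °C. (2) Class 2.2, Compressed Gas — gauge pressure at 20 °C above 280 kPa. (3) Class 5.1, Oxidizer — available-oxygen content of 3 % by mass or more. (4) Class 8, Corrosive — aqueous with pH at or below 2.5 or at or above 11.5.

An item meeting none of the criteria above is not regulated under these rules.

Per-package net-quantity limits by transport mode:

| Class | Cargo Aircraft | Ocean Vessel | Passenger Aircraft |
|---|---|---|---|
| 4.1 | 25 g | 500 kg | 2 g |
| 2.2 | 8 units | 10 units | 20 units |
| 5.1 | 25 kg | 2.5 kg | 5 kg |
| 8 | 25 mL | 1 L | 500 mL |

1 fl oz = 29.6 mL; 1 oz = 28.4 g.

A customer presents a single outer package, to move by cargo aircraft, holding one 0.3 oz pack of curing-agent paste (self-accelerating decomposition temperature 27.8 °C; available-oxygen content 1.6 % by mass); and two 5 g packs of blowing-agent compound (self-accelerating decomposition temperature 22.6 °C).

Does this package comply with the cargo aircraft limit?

Yes

Self-accelerating decomposition temperature 27.8 °C meets the Class 4.1 criterion (Self-Reactive), so the curing-agent paste is Class 4.1.
Blowing-agent compound: self-accelerating decomposition temperature 22.6 °C ≤ 50 °C → Class 4.1 (Self-Reactive).
Class 4.1 net quantity: (one 0.3 oz pack = 8.52 g) + (two 5 g packs = 10 g) = 18.52 g.
That is within the Class 4.1 cargo aircraft limit of 25 g.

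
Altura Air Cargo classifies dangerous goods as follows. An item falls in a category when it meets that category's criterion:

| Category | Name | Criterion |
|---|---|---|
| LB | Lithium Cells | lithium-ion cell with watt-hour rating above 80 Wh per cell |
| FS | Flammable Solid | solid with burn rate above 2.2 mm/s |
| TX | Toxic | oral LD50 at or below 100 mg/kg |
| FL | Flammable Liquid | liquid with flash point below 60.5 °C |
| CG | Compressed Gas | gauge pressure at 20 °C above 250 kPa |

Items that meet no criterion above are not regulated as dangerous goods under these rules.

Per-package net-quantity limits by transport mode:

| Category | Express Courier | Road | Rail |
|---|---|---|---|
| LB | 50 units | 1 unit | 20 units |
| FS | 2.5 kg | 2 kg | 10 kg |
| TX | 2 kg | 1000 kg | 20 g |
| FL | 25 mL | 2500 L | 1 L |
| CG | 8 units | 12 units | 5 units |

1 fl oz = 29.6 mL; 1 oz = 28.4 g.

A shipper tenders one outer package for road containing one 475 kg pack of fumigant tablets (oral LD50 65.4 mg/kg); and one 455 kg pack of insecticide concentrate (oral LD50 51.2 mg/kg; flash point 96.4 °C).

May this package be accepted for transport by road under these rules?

Yes

With oral LD50 65.4 mg/kg (≤ 100 mg/kg), the fumigant tablets fall in Category TX.
Insecticide concentrate: oral LD50 51.2 mg/kg ≤ 100 mg/kg → Category TX (Toxic).
Total Category TX: 475 kg + 455 kg = 930 kg.
930 kg ≤ 1000 kg (road limit, Category TX) — within limit.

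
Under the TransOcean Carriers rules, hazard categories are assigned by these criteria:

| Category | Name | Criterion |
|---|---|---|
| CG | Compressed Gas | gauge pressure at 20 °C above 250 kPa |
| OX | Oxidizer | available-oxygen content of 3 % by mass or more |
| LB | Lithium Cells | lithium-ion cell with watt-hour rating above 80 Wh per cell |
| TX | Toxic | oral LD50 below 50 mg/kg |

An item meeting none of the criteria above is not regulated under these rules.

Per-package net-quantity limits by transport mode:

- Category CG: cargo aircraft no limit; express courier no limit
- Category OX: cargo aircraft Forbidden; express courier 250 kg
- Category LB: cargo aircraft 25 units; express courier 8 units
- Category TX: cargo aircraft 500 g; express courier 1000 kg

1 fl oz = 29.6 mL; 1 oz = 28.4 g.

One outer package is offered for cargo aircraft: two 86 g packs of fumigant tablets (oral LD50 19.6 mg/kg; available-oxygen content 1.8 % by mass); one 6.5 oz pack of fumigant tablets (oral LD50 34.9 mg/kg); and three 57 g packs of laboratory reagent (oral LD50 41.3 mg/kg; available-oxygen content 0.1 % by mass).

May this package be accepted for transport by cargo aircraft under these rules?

No

The fumigant tablets have oral LD50 19.6 mg/kg, which is < 50 mg/kg, so they are Category TX (Toxic).
Fumigant tablets: oral LD50 34.9 mg/kg < 50 mg/kg → Category TX (Toxic).
Laboratory reagent: oral LD50 41.3 mg/kg < 50 mg/kg → Category TX (Toxic).
Category TX net quantity: (two 86 g packs = 172 g) + (one 6.5 oz pack = 184.6 g) + (three 57 g packs = 171 g) = 527.6 g.
527.6 g > 500 g (cargo aircraft limit, Category TX) — over the limit.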